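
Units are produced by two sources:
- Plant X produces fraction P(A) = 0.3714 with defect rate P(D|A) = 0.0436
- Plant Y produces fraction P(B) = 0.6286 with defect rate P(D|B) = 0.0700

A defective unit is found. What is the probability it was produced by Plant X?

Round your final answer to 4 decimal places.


Let A = from Plant X, D = defective

Given:
- P(A) = 0.3714, P(B) = 0.6286
- P(D|A) = 0.0436, P(D|B) = 0.0700

Step 1: Find P(D)
P(D) = P(D|A)P(A) + P(D|B)P(B)
     = 0.0436 × 0.3714 + 0.0700 × 0.6286
     = 0.01619304 + 0.04400200
     = 0.06019504

Step 2: Apply Bayes' theorem
P(A|D) = P(D|A)P(A) / P(D)
       = 0.01619304 / 0.06019504
       = 0.2690


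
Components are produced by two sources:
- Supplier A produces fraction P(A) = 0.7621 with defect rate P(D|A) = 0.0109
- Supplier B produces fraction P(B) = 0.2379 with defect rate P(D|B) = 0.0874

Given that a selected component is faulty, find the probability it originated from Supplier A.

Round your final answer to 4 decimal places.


Let A = from Supplier A, D = faulty

Given:
- P(A) = 0.7621, P(B) = 0.2379
- P(D|A) = 0.0109, P(D|B) = 0.0874

Step 1: Find P(D)
P(D) = P(D|A)P(A) + P(D|B)P(B)
     = 0.0109 × 0.7621 + 0.0874 × 0.2379
     = 0.00830689 + 0.02079246
     = 0.02909935

Step 2: Apply Bayes' theorem
P(A|D) = P(D|A)P(A) / P(D)
       = 0.00830689 / 0.02909935
       = 0.2855


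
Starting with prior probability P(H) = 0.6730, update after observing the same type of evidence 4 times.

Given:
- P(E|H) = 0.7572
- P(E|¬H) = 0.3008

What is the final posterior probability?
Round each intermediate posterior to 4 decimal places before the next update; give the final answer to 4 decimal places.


Sequential Bayesian updating:

Initial prior: P(H) = 0.6730

Update 1:
  P(E) = 0.7572 × 0.6730 + 0.3008 × 0.3270 = 0.50959560 + 0.09836160 = 0.60795720
  P(H|E) = 0.50959560 / 0.60795720 = 0.8382

Update 2:
  P(E) = 0.7572 × 0.8382 + 0.3008 × 0.1618 = 0.63468504 + 0.04866944 = 0.68335448
  P(H|E) = 0.63468504 / 0.68335448 = 0.9288

Update 3:
  P(E) = 0.7572 × 0.9288 + 0.3008 × 0.0712 = 0.70328736 + 0.02141696 = 0.72470432
  P(H|E) = 0.70328736 / 0.72470432 = 0.9704

Update 4:
  P(E) = 0.7572 × 0.9704 + 0.3008 × 0.0296 = 0.73478688 + 0.00890368 = 0.74369056
  P(H|E) = 0.73478688 / 0.74369056 = 0.9880

Final posterior: 0.9880


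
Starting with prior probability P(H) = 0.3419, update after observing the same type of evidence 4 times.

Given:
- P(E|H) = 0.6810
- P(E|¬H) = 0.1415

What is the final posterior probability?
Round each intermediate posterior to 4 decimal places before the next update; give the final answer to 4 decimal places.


Sequential Bayesian updating:

Initial prior: P(H) = 0.3419

Update 1:
  P(E) = 0.6810 × 0.3419 + 0.1415 × 0.6581 = 0.23283390 + 0.09312115 = 0.32595505
  P(H|E) = 0.23283390 / 0.32595505 = 0.7143

Update 2:
  P(E) = 0.6810 × 0.7143 + 0.1415 × 0.2857 = 0.48643830 + 0.04042655 = 0.52686485
  P(H|E) = 0.48643830 / 0.52686485 = 0.9233

Update 3:
  P(E) = 0.6810 × 0.9233 + 0.1415 × 0.0767 = 0.62876730 + 0.01085305 = 0.63962035
  P(H|E) = 0.62876730 / 0.63962035 = 0.9830

Update 4:
  P(E) = 0.6810 × 0.9830 + 0.1415 × 0.0170 = 0.66942300 + 0.00240550 = 0.67182850
  P(H|E) = 0.66942300 / 0.67182850 = 0.9964

Final posterior: 0.9964


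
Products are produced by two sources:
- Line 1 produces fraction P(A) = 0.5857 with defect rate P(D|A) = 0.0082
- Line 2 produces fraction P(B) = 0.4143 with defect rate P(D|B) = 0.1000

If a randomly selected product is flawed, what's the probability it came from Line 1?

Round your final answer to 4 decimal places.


Let A = from Line 1, D = flawed

Given:
- P(A) = 0.5857, P(B) = 0.4143
- P(D|A) = 0.0082, P(D|B) = 0.1000

Step 1: Find P(D)
P(D) = P(D|A)P(A) + P(D|B)P(B)
     = 0.0082 × 0.5857 + 0.1000 × 0.4143
     = 0.00480274 + 0.04143000
     = 0.04623274

Step 2: Apply Bayes' theorem
P(A|D) = P(D|A)P(A) / P(D)
       = 0.00480274 / 0.04623274
       = 0.1039


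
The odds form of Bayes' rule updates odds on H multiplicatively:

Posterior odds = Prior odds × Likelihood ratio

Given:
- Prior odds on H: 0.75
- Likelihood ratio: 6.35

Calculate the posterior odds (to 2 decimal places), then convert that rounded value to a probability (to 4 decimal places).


Step 1: Calculate posterior odds
Posterior odds = Prior odds × LR
               = 0.75 × 6.35
               = 4.76

Step 2: Convert to probability
P(H|E) = Posterior odds / (1 + Posterior odds)
       = 4.76 / (1 + 4.76)
       = 4.76 / 5.76
       = 0.8264

The evidence increased P(H) from 0.4286 to 0.8264.


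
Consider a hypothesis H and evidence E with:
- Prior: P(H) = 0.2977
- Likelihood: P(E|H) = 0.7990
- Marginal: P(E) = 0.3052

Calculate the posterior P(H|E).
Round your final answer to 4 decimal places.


Using Bayes' theorem:

P(H|E) = P(E|H) × P(H) / P(E)
       = 0.7990 × 0.2977 / 0.3052
       = 0.23786230 / 0.3052
       = 0.7794

The evidence strengthens our belief in H.
Prior: 0.2977 → Posterior: 0.7794


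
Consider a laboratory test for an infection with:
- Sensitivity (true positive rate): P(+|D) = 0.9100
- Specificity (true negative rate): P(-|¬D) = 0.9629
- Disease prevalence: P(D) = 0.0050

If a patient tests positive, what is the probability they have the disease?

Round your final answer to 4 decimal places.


Let D = has disease, + = positive test

Given:
- P(D) = 0.0050 (prevalence)
- P(+|D) = 0.9100 (sensitivity)
- P(-|¬D) = 0.9629 (specificity)
- P(+|¬D) = 0.0371 (false positive rate = 1 - specificity)

Step 1: Find P(+)
P(+) = P(+|D)P(D) + P(+|¬D)P(¬D)
     = 0.9100 × 0.0050 + 0.0371 × 0.9950
     = 0.00455000 + 0.03691450
     = 0.04146450

Step 2: Apply Bayes' theorem for P(D|+)
P(D|+) = P(+|D)P(D) / P(+)
       = 0.00455000 / 0.04146450
       = 0.1097


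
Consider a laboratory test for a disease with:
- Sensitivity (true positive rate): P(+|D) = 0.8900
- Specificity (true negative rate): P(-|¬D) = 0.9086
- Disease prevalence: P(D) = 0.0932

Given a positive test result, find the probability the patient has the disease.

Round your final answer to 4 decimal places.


Let D = has disease, + = positive test

Given:
- P(D) = 0.0932 (prevalence)
- P(+|D) = 0.8900 (sensitivity)
- P(-|¬D) = 0.9086 (specificity)
- P(+|¬D) = 0.0914 (false positive rate = 1 - specificity)

Step 1: Find P(+)
P(+) = P(+|D)P(D) + P(+|¬D)P(¬D)
     = 0.8900 × 0.0932 + 0.0914 × 0.9068
     = 0.08294800 + 0.08288152
     = 0.16582952

Step 2: Apply Bayes' theorem for P(D|+)
P(D|+) = P(+|D)P(D) / P(+)
       = 0.08294800 / 0.16582952
       = 0.5002


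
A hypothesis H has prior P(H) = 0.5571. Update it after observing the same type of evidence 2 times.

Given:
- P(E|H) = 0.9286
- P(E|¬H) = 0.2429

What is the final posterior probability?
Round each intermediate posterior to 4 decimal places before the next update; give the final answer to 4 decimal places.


Sequential Bayesian updating:

Initial prior: P(H) = 0.5571

Update 1:
  P(E) = 0.9286 × 0.5571 + 0.2429 × 0.4429 = 0.51732306 + 0.10758041 = 0.62490347
  P(H|E) = 0.51732306 / 0.62490347 = 0.8278

Update 2:
  P(E) = 0.9286 × 0.8278 + 0.2429 × 0.1722 = 0.76869508 + 0.04182738 = 0.81052246
  P(H|E) = 0.76869508 / 0.81052246 = 0.9484

Final posterior: 0.9484


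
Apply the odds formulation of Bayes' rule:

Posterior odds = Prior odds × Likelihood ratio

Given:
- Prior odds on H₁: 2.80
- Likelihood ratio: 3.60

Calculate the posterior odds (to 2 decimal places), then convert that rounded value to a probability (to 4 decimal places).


Step 1: Calculate posterior odds
Posterior odds = Prior odds × LR
               = 2.80 × 3.60
               = 10.08

Step 2: Convert to probability
P(H₁|E) = Posterior odds / (1 + Posterior odds)
       = 10.08 / (1 + 10.08)
       = 10.08 / 11.08
       = 0.9097

The evidence increased P(H₁) from 0.7368 to 0.9097.


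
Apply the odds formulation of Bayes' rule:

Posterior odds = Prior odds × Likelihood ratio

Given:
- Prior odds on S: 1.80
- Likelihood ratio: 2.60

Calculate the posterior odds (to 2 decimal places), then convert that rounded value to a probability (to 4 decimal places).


Step 1: Calculate posterior odds
Posterior odds = Prior odds × LR
               = 1.80 × 2.60
               = 4.68

Step 2: Convert to probability
P(S|E) = Posterior odds / (1 + Posterior odds)
       = 4.68 / (1 + 4.68)
       = 4.68 / 5.68
       = 0.8239

The evidence increased P(S) from 0.6429 to 0.8239.


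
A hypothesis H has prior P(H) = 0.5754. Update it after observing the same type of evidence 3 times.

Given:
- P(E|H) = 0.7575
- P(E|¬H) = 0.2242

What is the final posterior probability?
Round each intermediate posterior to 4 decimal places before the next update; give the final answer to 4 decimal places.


Sequential Bayesian updating:

Initial prior: P(H) = 0.5754

Update 1:
  P(E) = 0.7575 × 0.5754 + 0.2242 × 0.4246 = 0.43586550 + 0.09519532 = 0.53106082
  P(H|E) = 0.43586550 / 0.53106082 = 0.8207

Update 2:
  P(E) = 0.7575 × 0.8207 + 0.2242 × 0.1793 = 0.62168025 + 0.04019906 = 0.66187931
  P(H|E) = 0.62168025 / 0.66187931 = 0.9393

Update 3:
  P(E) = 0.7575 × 0.9393 + 0.2242 × 0.0607 = 0.71151975 + 0.01360894 = 0.72512869
  P(H|E) = 0.71151975 / 0.72512869 = 0.9812

Final posterior: 0.9812


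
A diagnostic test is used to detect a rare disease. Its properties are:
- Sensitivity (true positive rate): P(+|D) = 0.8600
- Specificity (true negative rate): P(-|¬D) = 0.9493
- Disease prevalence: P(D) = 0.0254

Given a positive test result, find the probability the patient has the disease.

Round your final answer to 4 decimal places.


Let D = has disease, + = positive test

Given:
- P(D) = 0.0254 (prevalence)
- P(+|D) = 0.8600 (sensitivity)
- P(-|¬D) = 0.9493 (specificity)
- P(+|¬D) = 0.0507 (false positive rate = 1 - specificity)

Step 1: Find P(+)
P(+) = P(+|D)P(D) + P(+|¬D)P(¬D)
     = 0.8600 × 0.0254 + 0.0507 × 0.9746
     = 0.02184400 + 0.04941222
     = 0.07125622

Step 2: Apply Bayes' theorem for P(D|+)
P(D|+) = P(+|D)P(D) / P(+)
       = 0.02184400 / 0.07125622
       = 0.3066


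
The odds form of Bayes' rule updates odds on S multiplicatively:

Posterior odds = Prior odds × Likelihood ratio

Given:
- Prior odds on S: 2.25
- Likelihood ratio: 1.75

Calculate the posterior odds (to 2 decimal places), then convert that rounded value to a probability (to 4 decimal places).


Step 1: Calculate posterior odds
Posterior odds = Prior odds × LR
               = 2.25 × 1.75
               = 3.94

Step 2: Convert to probability
P(S|E) = Posterior odds / (1 + Posterior odds)
       = 3.94 / (1 + 3.94)
       = 3.94 / 4.94
       = 0.7976

The evidence increased P(S) from 0.6923 to 0.7976.


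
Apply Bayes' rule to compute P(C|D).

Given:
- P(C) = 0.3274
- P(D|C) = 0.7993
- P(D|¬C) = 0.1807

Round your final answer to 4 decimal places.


Bayes' theorem: P(C|D) = P(D|C) × P(C) / P(D)

Step 1: Calculate P(D) using law of total probability
P(D) = P(D|C)P(C) + P(D|¬C)P(¬C)
     = 0.7993 × 0.3274 + 0.1807 × 0.6726
     = 0.26169082 + 0.12153882
     = 0.38322964

Step 2: Apply Bayes' theorem
P(C|D) = P(D|C) × P(C) / P(D)
       = 0.26169082 / 0.38322964
       = 0.6829


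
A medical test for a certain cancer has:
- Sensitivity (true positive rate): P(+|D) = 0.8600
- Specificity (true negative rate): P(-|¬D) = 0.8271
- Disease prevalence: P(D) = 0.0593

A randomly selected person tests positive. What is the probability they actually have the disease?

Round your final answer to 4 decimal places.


Let D = has disease, + = positive test

Given:
- P(D) = 0.0593 (prevalence)
- P(+|D) = 0.8600 (sensitivity)
- P(-|¬D) = 0.8271 (specificity)
- P(+|¬D) = 0.1729 (false positive rate = 1 - specificity)

Step 1: Find P(+)
P(+) = P(+|D)P(D) + P(+|¬D)P(¬D)
     = 0.8600 × 0.0593 + 0.1729 × 0.9407
     = 0.05099800 + 0.16264703
     = 0.21364503

Step 2: Apply Bayes' theorem for P(D|+)
P(D|+) = P(+|D)P(D) / P(+)
       = 0.05099800 / 0.21364503
       = 0.2387


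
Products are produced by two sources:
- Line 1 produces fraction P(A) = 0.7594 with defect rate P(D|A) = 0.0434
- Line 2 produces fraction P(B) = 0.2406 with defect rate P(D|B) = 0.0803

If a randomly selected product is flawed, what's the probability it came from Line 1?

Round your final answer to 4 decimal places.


Let A = from Line 1, D = flawed

Given:
- P(A) = 0.7594, P(B) = 0.2406
- P(D|A) = 0.0434, P(D|B) = 0.0803

Step 1: Find P(D)
P(D) = P(D|A)P(A) + P(D|B)P(B)
     = 0.0434 × 0.7594 + 0.0803 × 0.2406
     = 0.03295796 + 0.01932018
     = 0.05227814

Step 2: Apply Bayes' theorem
P(A|D) = P(D|A)P(A) / P(D)
       = 0.03295796 / 0.05227814
       = 0.6304


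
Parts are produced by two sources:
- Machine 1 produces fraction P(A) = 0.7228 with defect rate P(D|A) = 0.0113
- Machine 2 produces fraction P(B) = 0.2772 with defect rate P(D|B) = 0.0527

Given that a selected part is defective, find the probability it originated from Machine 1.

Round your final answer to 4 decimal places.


Let A = from Machine 1, D = defective

Given:
- P(A) = 0.7228, P(B) = 0.2772
- P(D|A) = 0.0113, P(D|B) = 0.0527

Step 1: Find P(D)
P(D) = P(D|A)P(A) + P(D|B)P(B)
     = 0.0113 × 0.7228 + 0.0527 × 0.2772
     = 0.00816764 + 0.01460844
     = 0.02277608

Step 2: Apply Bayes' theorem
P(A|D) = P(D|A)P(A) / P(D)
       = 0.00816764 / 0.02277608
       = 0.3586


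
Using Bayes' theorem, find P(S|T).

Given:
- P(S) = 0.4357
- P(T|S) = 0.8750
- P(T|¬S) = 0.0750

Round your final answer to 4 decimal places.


Bayes' theorem: P(S|T) = P(T|S) × P(S) / P(T)

Step 1: Calculate P(T) using law of total probability
P(T) = P(T|S)P(S) + P(T|¬S)P(¬S)
     = 0.8750 × 0.4357 + 0.0750 × 0.5643
     = 0.38123750 + 0.04232250
     = 0.42356000

Step 2: Apply Bayes' theorem
P(S|T) = P(T|S) × P(S) / P(T)
       = 0.38123750 / 0.42356000
       = 0.9001


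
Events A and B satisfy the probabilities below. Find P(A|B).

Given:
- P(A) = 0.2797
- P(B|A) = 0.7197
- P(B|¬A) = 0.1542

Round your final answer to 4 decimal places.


Bayes' theorem: P(A|B) = P(B|A) × P(A) / P(B)

Step 1: Calculate P(B) using law of total probability
P(B) = P(B|A)P(A) + P(B|¬A)P(¬A)
     = 0.7197 × 0.2797 + 0.1542 × 0.7203
     = 0.20130009 + 0.11107026
     = 0.31237035

Step 2: Apply Bayes' theorem
P(A|B) = P(B|A) × P(A) / P(B)
       = 0.20130009 / 0.31237035
       = 0.6444


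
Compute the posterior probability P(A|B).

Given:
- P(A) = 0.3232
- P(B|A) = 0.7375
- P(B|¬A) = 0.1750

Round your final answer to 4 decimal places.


Bayes' theorem: P(A|B) = P(B|A) × P(A) / P(B)

Step 1: Calculate P(B) using law of total probability
P(B) = P(B|A)P(A) + P(B|¬A)P(¬A)
     = 0.7375 × 0.3232 + 0.1750 × 0.6768
     = 0.23836000 + 0.11844000
     = 0.35680000

Step 2: Apply Bayes' theorem
P(A|B) = P(B|A) × P(A) / P(B)
       = 0.23836000 / 0.35680000
       = 0.6680


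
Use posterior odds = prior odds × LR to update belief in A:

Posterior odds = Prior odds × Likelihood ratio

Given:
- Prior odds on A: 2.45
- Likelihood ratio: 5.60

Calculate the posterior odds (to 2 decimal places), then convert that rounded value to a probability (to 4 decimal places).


Step 1: Calculate posterior odds
Posterior odds = Prior odds × LR
               = 2.45 × 5.60
               = 13.72

Step 2: Convert to probability
P(A|E) = Posterior odds / (1 + Posterior odds)
       = 13.72 / (1 + 13.72)
       = 13.72 / 14.72
       = 0.9321

The evidence increased P(A) from 0.7101 to 0.9321.


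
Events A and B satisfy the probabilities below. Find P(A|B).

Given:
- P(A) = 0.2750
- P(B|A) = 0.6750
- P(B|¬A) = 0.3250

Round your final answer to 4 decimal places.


Bayes' theorem: P(A|B) = P(B|A) × P(A) / P(B)

Step 1: Calculate P(B) using law of total probability
P(B) = P(B|A)P(A) + P(B|¬A)P(¬A)
     = 0.6750 × 0.2750 + 0.3250 × 0.7250
     = 0.18562500 + 0.23562500
     = 0.42125000

Step 2: Apply Bayes' theorem
P(A|B) = P(B|A) × P(A) / P(B)
       = 0.18562500 / 0.42125000
       = 0.4407


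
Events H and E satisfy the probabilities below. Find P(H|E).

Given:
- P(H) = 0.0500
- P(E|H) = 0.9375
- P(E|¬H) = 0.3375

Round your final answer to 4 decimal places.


Bayes' theorem: P(H|E) = P(E|H) × P(H) / P(E)

Step 1: Calculate P(E) using law of total probability
P(E) = P(E|H)P(H) + P(E|¬H)P(¬H)
     = 0.9375 × 0.0500 + 0.3375 × 0.9500
     = 0.04687500 + 0.32062500
     = 0.36750000

Step 2: Apply Bayes' theorem
P(H|E) = P(E|H) × P(H) / P(E)
       = 0.04687500 / 0.36750000
       = 0.1276


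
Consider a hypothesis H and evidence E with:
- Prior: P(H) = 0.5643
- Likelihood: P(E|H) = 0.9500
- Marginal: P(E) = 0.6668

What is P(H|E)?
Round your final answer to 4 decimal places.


Using Bayes' theorem:

P(H|E) = P(E|H) × P(H) / P(E)
       = 0.9500 × 0.5643 / 0.6668
       = 0.53608500 / 0.6668
       = 0.8040

The evidence strengthens our belief in H.
Prior: 0.5643 → Posterior: 0.8040


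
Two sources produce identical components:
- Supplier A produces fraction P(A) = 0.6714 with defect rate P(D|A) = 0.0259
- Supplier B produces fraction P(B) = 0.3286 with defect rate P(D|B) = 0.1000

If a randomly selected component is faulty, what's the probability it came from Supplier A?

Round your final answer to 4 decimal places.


Let A = from Supplier A, D = faulty

Given:
- P(A) = 0.6714, P(B) = 0.3286
- P(D|A) = 0.0259, P(D|B) = 0.1000

Step 1: Find P(D)
P(D) = P(D|A)P(A) + P(D|B)P(B)
     = 0.0259 × 0.6714 + 0.1000 × 0.3286
     = 0.01738926 + 0.03286000
     = 0.05024926

Step 2: Apply Bayes' theorem
P(A|D) = P(D|A)P(A) / P(D)
       = 0.01738926 / 0.05024926
       = 0.3461


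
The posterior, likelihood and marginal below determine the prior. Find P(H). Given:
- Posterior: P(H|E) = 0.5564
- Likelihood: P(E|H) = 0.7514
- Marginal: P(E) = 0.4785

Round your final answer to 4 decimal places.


From Bayes' theorem: P(H|E) = P(E|H) × P(H) / P(E)

Rearranging for P(H):
P(H) = P(H|E) × P(E) / P(E|H)
     = 0.5564 × 0.4785 / 0.7514
     = 0.26623740 / 0.7514
     = 0.3543


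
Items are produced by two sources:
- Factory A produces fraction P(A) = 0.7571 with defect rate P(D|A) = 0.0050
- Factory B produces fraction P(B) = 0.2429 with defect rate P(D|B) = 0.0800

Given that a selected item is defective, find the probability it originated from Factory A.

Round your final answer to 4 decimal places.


Let A = from Factory A, D = defective

Given:
- P(A) = 0.7571, P(B) = 0.2429
- P(D|A) = 0.0050, P(D|B) = 0.0800

Step 1: Find P(D)
P(D) = P(D|A)P(A) + P(D|B)P(B)
     = 0.0050 × 0.7571 + 0.0800 × 0.2429
     = 0.00378550 + 0.01943200
     = 0.02321750

Step 2: Apply Bayes' theorem
P(A|D) = P(D|A)P(A) / P(D)
       = 0.00378550 / 0.02321750
       = 0.1630


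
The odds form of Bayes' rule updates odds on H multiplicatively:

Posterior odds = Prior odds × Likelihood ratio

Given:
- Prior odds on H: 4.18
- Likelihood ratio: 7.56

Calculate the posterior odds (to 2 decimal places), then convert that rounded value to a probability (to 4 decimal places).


Step 1: Calculate posterior odds
Posterior odds = Prior odds × LR
               = 4.18 × 7.56
               = 31.60

Step 2: Convert to probability
P(H|E) = Posterior odds / (1 + Posterior odds)
       = 31.60 / (1 + 31.60)
       = 31.60 / 32.60
       = 0.9693

The evidence increased P(H) from 0.8069 to 0.9693.


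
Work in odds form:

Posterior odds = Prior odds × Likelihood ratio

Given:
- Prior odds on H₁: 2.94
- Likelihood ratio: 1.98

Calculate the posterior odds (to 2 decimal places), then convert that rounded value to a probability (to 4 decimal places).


Step 1: Calculate posterior odds
Posterior odds = Prior odds × LR
               = 2.94 × 1.98
               = 5.82

Step 2: Convert to probability
P(H₁|E) = Posterior odds / (1 + Posterior odds)
       = 5.82 / (1 + 5.82)
       = 5.82 / 6.82
       = 0.8534

The evidence increased P(H₁) from 0.7462 to 0.8534.


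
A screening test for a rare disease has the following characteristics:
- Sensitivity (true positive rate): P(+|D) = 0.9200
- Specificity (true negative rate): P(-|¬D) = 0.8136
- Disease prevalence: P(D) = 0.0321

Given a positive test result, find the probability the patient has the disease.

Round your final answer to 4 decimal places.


Let D = has disease, + = positive test

Given:
- P(D) = 0.0321 (prevalence)
- P(+|D) = 0.9200 (sensitivity)
- P(-|¬D) = 0.8136 (specificity)
- P(+|¬D) = 0.1864 (false positive rate = 1 - specificity)

Step 1: Find P(+)
P(+) = P(+|D)P(D) + P(+|¬D)P(¬D)
     = 0.9200 × 0.0321 + 0.1864 × 0.9679
     = 0.02953200 + 0.18041656
     = 0.20994856

Step 2: Apply Bayes' theorem for P(D|+)
P(D|+) = P(+|D)P(D) / P(+)
       = 0.02953200 / 0.20994856
       = 0.1407


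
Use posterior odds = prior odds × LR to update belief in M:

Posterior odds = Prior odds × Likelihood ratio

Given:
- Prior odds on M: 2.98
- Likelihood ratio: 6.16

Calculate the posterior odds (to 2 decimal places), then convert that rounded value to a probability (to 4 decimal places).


Step 1: Calculate posterior odds
Posterior odds = Prior odds × LR
               = 2.98 × 6.16
               = 18.36

Step 2: Convert to probability
P(M|E) = Posterior odds / (1 + Posterior odds)
       = 18.36 / (1 + 18.36)
       = 18.36 / 19.36
       = 0.9483

The evidence increased P(M) from 0.7487 to 0.9483.


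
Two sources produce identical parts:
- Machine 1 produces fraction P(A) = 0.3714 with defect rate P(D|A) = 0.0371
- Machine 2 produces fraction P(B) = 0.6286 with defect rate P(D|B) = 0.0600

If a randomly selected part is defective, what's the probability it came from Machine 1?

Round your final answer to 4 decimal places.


Let A = from Machine 1, D = defective

Given:
- P(A) = 0.3714, P(B) = 0.6286
- P(D|A) = 0.0371, P(D|B) = 0.0600

Step 1: Find P(D)
P(D) = P(D|A)P(A) + P(D|B)P(B)
     = 0.0371 × 0.3714 + 0.0600 × 0.6286
     = 0.01377894 + 0.03771600
     = 0.05149494

Step 2: Apply Bayes' theorem
P(A|D) = P(D|A)P(A) / P(D)
       = 0.01377894 / 0.05149494
       = 0.2676


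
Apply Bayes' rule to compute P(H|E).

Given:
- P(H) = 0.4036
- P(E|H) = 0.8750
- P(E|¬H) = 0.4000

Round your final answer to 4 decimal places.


Bayes' theorem: P(H|E) = P(E|H) × P(H) / P(E)

Step 1: Calculate P(E) using law of total probability
P(E) = P(E|H)P(H) + P(E|¬H)P(¬H)
     = 0.8750 × 0.4036 + 0.4000 × 0.5964
     = 0.35315000 + 0.23856000
     = 0.59171000

Step 2: Apply Bayes' theorem
P(H|E) = P(E|H) × P(H) / P(E)
       = 0.35315000 / 0.59171000
       = 0.5968


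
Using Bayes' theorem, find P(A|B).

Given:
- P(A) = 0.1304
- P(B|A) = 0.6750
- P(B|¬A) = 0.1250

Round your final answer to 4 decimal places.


Bayes' theorem: P(A|B) = P(B|A) × P(A) / P(B)

Step 1: Calculate P(B) using law of total probability
P(B) = P(B|A)P(A) + P(B|¬A)P(¬A)
     = 0.6750 × 0.1304 + 0.1250 × 0.8696
     = 0.08802000 + 0.10870000
     = 0.19672000

Step 2: Apply Bayes' theorem
P(A|B) = P(B|A) × P(A) / P(B)
       = 0.08802000 / 0.19672000
       = 0.4474


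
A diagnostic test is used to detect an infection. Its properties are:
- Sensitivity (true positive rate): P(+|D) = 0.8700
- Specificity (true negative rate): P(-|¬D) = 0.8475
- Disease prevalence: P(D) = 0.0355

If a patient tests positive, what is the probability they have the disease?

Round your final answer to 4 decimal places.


Let D = has disease, + = positive test

Given:
- P(D) = 0.0355 (prevalence)
- P(+|D) = 0.8700 (sensitivity)
- P(-|¬D) = 0.8475 (specificity)
- P(+|¬D) = 0.1525 (false positive rate = 1 - specificity)

Step 1: Find P(+)
P(+) = P(+|D)P(D) + P(+|¬D)P(¬D)
     = 0.8700 × 0.0355 + 0.1525 × 0.9645
     = 0.03088500 + 0.14708625
     = 0.17797125

Step 2: Apply Bayes' theorem for P(D|+)
P(D|+) = P(+|D)P(D) / P(+)
       = 0.03088500 / 0.17797125
       = 0.1735


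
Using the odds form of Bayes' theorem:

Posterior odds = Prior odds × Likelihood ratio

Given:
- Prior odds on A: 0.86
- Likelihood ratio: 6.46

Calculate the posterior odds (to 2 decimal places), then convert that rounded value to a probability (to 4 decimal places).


Step 1: Calculate posterior odds
Posterior odds = Prior odds × LR
               = 0.86 × 6.46
               = 5.56

Step 2: Convert to probability
P(A|E) = Posterior odds / (1 + Posterior odds)
       = 5.56 / (1 + 5.56)
       = 5.56 / 6.56
       = 0.8476

The evidence increased P(A) from 0.4624 to 0.8476.


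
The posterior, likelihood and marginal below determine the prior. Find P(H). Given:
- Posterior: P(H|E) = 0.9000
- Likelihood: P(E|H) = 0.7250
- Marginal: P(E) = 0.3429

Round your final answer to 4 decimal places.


From Bayes' theorem: P(H|E) = P(E|H) × P(H) / P(E)

Rearranging for P(H):
P(H) = P(H|E) × P(E) / P(E|H)
     = 0.9000 × 0.3429 / 0.7250
     = 0.30861000 / 0.7250
     = 0.4257


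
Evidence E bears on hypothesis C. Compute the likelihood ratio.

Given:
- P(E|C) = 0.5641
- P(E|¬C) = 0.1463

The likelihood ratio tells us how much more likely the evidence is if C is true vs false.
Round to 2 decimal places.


Likelihood Ratio (LR) = P(E|C) / P(E|¬C)

LR = 0.5641 / 0.1463
   = 3.86

The evidence is 3.86 times more likely if C is true than if C is false.
LR > 1, so observing E raises the odds in favor of C.


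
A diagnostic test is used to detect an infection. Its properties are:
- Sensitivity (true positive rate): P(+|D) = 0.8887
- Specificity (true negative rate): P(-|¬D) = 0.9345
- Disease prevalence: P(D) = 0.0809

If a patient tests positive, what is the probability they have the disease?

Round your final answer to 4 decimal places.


Let D = has disease, + = positive test

Given:
- P(D) = 0.0809 (prevalence)
- P(+|D) = 0.8887 (sensitivity)
- P(-|¬D) = 0.9345 (specificity)
- P(+|¬D) = 0.0655 (false positive rate = 1 - specificity)

Step 1: Find P(+)
P(+) = P(+|D)P(D) + P(+|¬D)P(¬D)
     = 0.8887 × 0.0809 + 0.0655 × 0.9191
     = 0.07189583 + 0.06020105
     = 0.13209688

Step 2: Apply Bayes' theorem for P(D|+)
P(D|+) = P(+|D)P(D) / P(+)
       = 0.07189583 / 0.13209688
       = 0.5443


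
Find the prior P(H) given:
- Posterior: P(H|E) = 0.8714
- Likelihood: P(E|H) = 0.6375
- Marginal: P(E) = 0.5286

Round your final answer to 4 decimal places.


From Bayes' theorem: P(H|E) = P(E|H) × P(H) / P(E)

Rearranging for P(H):
P(H) = P(H|E) × P(E) / P(E|H)
     = 0.8714 × 0.5286 / 0.6375
     = 0.46062204 / 0.6375
     = 0.7225


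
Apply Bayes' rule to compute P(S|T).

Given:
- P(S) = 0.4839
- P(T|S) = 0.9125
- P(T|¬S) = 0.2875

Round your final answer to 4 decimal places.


Bayes' theorem: P(S|T) = P(T|S) × P(S) / P(T)

Step 1: Calculate P(T) using law of total probability
P(T) = P(T|S)P(S) + P(T|¬S)P(¬S)
     = 0.9125 × 0.4839 + 0.2875 × 0.5161
     = 0.44155875 + 0.14837875
     = 0.58993750

Step 2: Apply Bayes' theorem
P(S|T) = P(T|S) × P(S) / P(T)
       = 0.44155875 / 0.58993750
       = 0.7485


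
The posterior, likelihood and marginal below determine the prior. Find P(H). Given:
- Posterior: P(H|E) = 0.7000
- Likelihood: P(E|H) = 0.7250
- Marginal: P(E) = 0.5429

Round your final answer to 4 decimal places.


From Bayes' theorem: P(H|E) = P(E|H) × P(H) / P(E)

Rearranging for P(H):
P(H) = P(H|E) × P(E) / P(E|H)
     = 0.7000 × 0.5429 / 0.7250
     = 0.38003000 / 0.7250
     = 0.5242


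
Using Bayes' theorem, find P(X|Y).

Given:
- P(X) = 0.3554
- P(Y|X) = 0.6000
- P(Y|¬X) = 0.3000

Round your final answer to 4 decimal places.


Bayes' theorem: P(X|Y) = P(Y|X) × P(X) / P(Y)

Step 1: Calculate P(Y) using law of total probability
P(Y) = P(Y|X)P(X) + P(Y|¬X)P(¬X)
     = 0.6000 × 0.3554 + 0.3000 × 0.6446
     = 0.21324000 + 0.19338000
     = 0.40662000

Step 2: Apply Bayes' theorem
P(X|Y) = P(Y|X) × P(X) / P(Y)
       = 0.21324000 / 0.40662000
       = 0.5244


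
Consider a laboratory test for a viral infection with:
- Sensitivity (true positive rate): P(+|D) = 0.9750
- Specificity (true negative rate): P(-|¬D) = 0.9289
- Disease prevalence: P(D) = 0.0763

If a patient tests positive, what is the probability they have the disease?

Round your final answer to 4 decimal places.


Let D = has disease, + = positive test

Given:
- P(D) = 0.0763 (prevalence)
- P(+|D) = 0.9750 (sensitivity)
- P(-|¬D) = 0.9289 (specificity)
- P(+|¬D) = 0.0711 (false positive rate = 1 - specificity)

Step 1: Find P(+)
P(+) = P(+|D)P(D) + P(+|¬D)P(¬D)
     = 0.9750 × 0.0763 + 0.0711 × 0.9237
     = 0.07439250 + 0.06567507
     = 0.14006757

Step 2: Apply Bayes' theorem for P(D|+)
P(D|+) = P(+|D)P(D) / P(+)
       = 0.07439250 / 0.14006757
       = 0.5311


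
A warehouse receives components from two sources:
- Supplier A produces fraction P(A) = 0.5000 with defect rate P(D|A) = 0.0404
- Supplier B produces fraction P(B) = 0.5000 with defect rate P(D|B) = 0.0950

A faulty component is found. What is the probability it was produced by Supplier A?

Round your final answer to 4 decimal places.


Let A = from Supplier A, D = faulty

Given:
- P(A) = 0.5000, P(B) = 0.5000
- P(D|A) = 0.0404, P(D|B) = 0.0950

Step 1: Find P(D)
P(D) = P(D|A)P(A) + P(D|B)P(B)
     = 0.0404 × 0.5000 + 0.0950 × 0.5000
     = 0.02020000 + 0.04750000
     = 0.06770000

Step 2: Apply Bayes' theorem
P(A|D) = P(D|A)P(A) / P(D)
       = 0.02020000 / 0.06770000
       = 0.2984


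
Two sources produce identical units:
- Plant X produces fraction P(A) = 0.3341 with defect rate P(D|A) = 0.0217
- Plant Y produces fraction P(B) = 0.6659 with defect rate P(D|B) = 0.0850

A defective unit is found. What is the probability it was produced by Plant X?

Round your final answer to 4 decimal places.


Let A = from Plant X, D = defective

Given:
- P(A) = 0.3341, P(B) = 0.6659
- P(D|A) = 0.0217, P(D|B) = 0.0850

Step 1: Find P(D)
P(D) = P(D|A)P(A) + P(D|B)P(B)
     = 0.0217 × 0.3341 + 0.0850 × 0.6659
     = 0.00724997 + 0.05660150
     = 0.06385147

Step 2: Apply Bayes' theorem
P(A|D) = P(D|A)P(A) / P(D)
       = 0.00724997 / 0.06385147
       = 0.1135


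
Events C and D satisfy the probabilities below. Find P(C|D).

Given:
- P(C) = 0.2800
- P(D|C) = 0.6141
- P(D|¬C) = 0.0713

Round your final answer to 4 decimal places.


Bayes' theorem: P(C|D) = P(D|C) × P(C) / P(D)

Step 1: Calculate P(D) using law of total probability
P(D) = P(D|C)P(C) + P(D|¬C)P(¬C)
     = 0.6141 × 0.2800 + 0.0713 × 0.7200
     = 0.17194800 + 0.05133600
     = 0.22328400

Step 2: Apply Bayes' theorem
P(C|D) = P(D|C) × P(C) / P(D)
       = 0.17194800 / 0.22328400
       = 0.7701


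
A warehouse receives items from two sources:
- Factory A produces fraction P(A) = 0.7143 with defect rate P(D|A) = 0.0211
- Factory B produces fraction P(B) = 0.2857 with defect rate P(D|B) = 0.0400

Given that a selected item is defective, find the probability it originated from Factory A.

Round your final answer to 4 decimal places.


Let A = from Factory A, D = defective

Given:
- P(A) = 0.7143, P(B) = 0.2857
- P(D|A) = 0.0211, P(D|B) = 0.0400

Step 1: Find P(D)
P(D) = P(D|A)P(A) + P(D|B)P(B)
     = 0.0211 × 0.7143 + 0.0400 × 0.2857
     = 0.01507173 + 0.01142800
     = 0.02649973

Step 2: Apply Bayes' theorem
P(A|D) = P(D|A)P(A) / P(D)
       = 0.01507173 / 0.02649973
       = 0.5688


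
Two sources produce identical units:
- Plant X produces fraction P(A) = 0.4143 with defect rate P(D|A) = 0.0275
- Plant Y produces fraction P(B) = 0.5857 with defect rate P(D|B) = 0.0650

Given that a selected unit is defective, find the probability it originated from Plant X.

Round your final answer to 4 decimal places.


Let A = from Plant X, D = defective

Given:
- P(A) = 0.4143, P(B) = 0.5857
- P(D|A) = 0.0275, P(D|B) = 0.0650

Step 1: Find P(D)
P(D) = P(D|A)P(A) + P(D|B)P(B)
     = 0.0275 × 0.4143 + 0.0650 × 0.5857
     = 0.01139325 + 0.03807050
     = 0.04946375

Step 2: Apply Bayes' theorem
P(A|D) = P(D|A)P(A) / P(D)
       = 0.01139325 / 0.04946375
       = 0.2303


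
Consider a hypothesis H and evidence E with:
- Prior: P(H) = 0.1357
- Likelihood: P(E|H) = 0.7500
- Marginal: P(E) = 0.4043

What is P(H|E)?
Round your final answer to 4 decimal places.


Using Bayes' theorem:

P(H|E) = P(E|H) × P(H) / P(E)
       = 0.7500 × 0.1357 / 0.4043
       = 0.10177500 / 0.4043
       = 0.2517

The evidence strengthens our belief in H.
Prior: 0.1357 → Posterior: 0.2517


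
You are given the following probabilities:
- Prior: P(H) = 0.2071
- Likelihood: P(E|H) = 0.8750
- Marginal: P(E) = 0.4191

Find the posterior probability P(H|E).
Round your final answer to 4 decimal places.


Using Bayes' theorem:

P(H|E) = P(E|H) × P(H) / P(E)
       = 0.8750 × 0.2071 / 0.4191
       = 0.18121250 / 0.4191
       = 0.4324

The evidence strengthens our belief in H.
Prior: 0.2071 → Posterior: 0.4324


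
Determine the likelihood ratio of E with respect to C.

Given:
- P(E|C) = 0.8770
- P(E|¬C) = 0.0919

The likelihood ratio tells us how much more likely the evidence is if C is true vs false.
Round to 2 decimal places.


Likelihood Ratio (LR) = P(E|C) / P(E|¬C)

LR = 0.8770 / 0.0919
   = 9.54

The evidence is 9.54 times more likely if C is true than if C is false.
Since LR > 1, the evidence supports C over ¬C.


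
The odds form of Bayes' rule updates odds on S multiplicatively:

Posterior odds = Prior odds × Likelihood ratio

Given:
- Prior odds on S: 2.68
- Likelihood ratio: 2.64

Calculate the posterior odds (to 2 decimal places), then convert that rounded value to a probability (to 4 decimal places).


Step 1: Calculate posterior odds
Posterior odds = Prior odds × LR
               = 2.68 × 2.64
               = 7.08

Step 2: Convert to probability
P(S|E) = Posterior odds / (1 + Posterior odds)
       = 7.08 / (1 + 7.08)
       = 7.08 / 8.08
       = 0.8762

The evidence increased P(S) from 0.7283 to 0.8762.


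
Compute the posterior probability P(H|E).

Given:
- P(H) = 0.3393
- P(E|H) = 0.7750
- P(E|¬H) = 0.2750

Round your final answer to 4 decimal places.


Bayes' theorem: P(H|E) = P(E|H) × P(H) / P(E)

Step 1: Calculate P(E) using law of total probability
P(E) = P(E|H)P(H) + P(E|¬H)P(¬H)
     = 0.7750 × 0.3393 + 0.2750 × 0.6607
     = 0.26295750 + 0.18169250
     = 0.44465000

Step 2: Apply Bayes' theorem
P(H|E) = P(E|H) × P(H) / P(E)
       = 0.26295750 / 0.44465000
       = 0.5914


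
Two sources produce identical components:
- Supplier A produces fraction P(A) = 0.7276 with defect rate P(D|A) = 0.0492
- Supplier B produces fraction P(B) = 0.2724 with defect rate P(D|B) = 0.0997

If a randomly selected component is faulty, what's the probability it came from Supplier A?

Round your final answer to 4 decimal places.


Let A = from Supplier A, D = faulty

Given:
- P(A) = 0.7276, P(B) = 0.2724
- P(D|A) = 0.0492, P(D|B) = 0.0997

Step 1: Find P(D)
P(D) = P(D|A)P(A) + P(D|B)P(B)
     = 0.0492 × 0.7276 + 0.0997 × 0.2724
     = 0.03579792 + 0.02715828
     = 0.06295620

Step 2: Apply Bayes' theorem
P(A|D) = P(D|A)P(A) / P(D)
       = 0.03579792 / 0.06295620
       = 0.5686


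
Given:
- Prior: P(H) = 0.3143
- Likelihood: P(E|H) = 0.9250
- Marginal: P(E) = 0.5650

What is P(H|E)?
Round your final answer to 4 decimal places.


Using Bayes' theorem:

P(H|E) = P(E|H) × P(H) / P(E)
       = 0.9250 × 0.3143 / 0.5650
       = 0.29072750 / 0.5650
       = 0.5146

The evidence strengthens our belief in H.
Prior: 0.3143 → Posterior: 0.5146


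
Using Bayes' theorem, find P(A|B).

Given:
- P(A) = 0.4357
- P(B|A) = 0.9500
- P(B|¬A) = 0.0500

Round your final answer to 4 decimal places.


Bayes' theorem: P(A|B) = P(B|A) × P(A) / P(B)

Step 1: Calculate P(B) using law of total probability
P(B) = P(B|A)P(A) + P(B|¬A)P(¬A)
     = 0.9500 × 0.4357 + 0.0500 × 0.5643
     = 0.41391500 + 0.02821500
     = 0.44213000

Step 2: Apply Bayes' theorem
P(A|B) = P(B|A) × P(A) / P(B)
       = 0.41391500 / 0.44213000
       = 0.9362


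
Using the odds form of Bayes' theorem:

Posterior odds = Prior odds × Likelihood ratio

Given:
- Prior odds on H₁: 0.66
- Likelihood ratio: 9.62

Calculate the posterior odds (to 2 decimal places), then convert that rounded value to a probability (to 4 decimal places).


Step 1: Calculate posterior odds
Posterior odds = Prior odds × LR
               = 0.66 × 9.62
               = 6.35

Step 2: Convert to probability
P(H₁|E) = Posterior odds / (1 + Posterior odds)
       = 6.35 / (1 + 6.35)
       = 6.35 / 7.35
       = 0.8639

The evidence increased P(H₁) from 0.3976 to 0.8639.


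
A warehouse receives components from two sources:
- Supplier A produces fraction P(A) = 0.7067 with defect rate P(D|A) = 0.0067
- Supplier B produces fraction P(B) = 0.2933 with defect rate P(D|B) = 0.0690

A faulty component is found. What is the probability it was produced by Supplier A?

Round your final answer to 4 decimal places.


Let A = from Supplier A, D = faulty

Given:
- P(A) = 0.7067, P(B) = 0.2933
- P(D|A) = 0.0067, P(D|B) = 0.0690

Step 1: Find P(D)
P(D) = P(D|A)P(A) + P(D|B)P(B)
     = 0.0067 × 0.7067 + 0.0690 × 0.2933
     = 0.00473489 + 0.02023770
     = 0.02497259

Step 2: Apply Bayes' theorem
P(A|D) = P(D|A)P(A) / P(D)
       = 0.00473489 / 0.02497259
       = 0.1896


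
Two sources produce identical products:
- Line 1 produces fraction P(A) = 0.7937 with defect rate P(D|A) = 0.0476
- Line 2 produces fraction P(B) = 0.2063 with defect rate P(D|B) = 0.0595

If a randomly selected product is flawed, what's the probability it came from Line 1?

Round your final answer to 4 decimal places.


Let A = from Line 1, D = flawed

Given:
- P(A) = 0.7937, P(B) = 0.2063
- P(D|A) = 0.0476, P(D|B) = 0.0595

Step 1: Find P(D)
P(D) = P(D|A)P(A) + P(D|B)P(B)
     = 0.0476 × 0.7937 + 0.0595 × 0.2063
     = 0.03778012 + 0.01227485
     = 0.05005497

Step 2: Apply Bayes' theorem
P(A|D) = P(D|A)P(A) / P(D)
       = 0.03778012 / 0.05005497
       = 0.7548


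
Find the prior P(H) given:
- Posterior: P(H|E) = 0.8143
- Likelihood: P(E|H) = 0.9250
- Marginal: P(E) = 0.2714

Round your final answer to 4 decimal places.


From Bayes' theorem: P(H|E) = P(E|H) × P(H) / P(E)

Rearranging for P(H):
P(H) = P(H|E) × P(E) / P(E|H)
     = 0.8143 × 0.2714 / 0.9250
     = 0.22100102 / 0.9250
     = 0.2389


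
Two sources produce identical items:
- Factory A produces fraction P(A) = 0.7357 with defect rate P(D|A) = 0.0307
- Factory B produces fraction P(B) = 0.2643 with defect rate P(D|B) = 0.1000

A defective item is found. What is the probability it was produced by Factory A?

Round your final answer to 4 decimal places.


Let A = from Factory A, D = defective

Given:
- P(A) = 0.7357, P(B) = 0.2643
- P(D|A) = 0.0307, P(D|B) = 0.1000

Step 1: Find P(D)
P(D) = P(D|A)P(A) + P(D|B)P(B)
     = 0.0307 × 0.7357 + 0.1000 × 0.2643
     = 0.02258599 + 0.02643000
     = 0.04901599

Step 2: Apply Bayes' theorem
P(A|D) = P(D|A)P(A) / P(D)
       = 0.02258599 / 0.04901599
       = 0.4608


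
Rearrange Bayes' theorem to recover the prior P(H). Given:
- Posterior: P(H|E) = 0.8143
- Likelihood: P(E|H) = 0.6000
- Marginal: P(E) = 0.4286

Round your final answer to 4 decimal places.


From Bayes' theorem: P(H|E) = P(E|H) × P(H) / P(E)

Rearranging for P(H):
P(H) = P(H|E) × P(E) / P(E|H)
     = 0.8143 × 0.4286 / 0.6000
     = 0.34900898 / 0.6000
     = 0.5817


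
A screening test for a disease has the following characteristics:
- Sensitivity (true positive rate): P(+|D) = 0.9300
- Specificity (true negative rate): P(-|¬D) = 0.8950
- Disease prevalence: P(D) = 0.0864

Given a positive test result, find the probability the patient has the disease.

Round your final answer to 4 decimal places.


Let D = has disease, + = positive test

Given:
- P(D) = 0.0864 (prevalence)
- P(+|D) = 0.9300 (sensitivity)
- P(-|¬D) = 0.8950 (specificity)
- P(+|¬D) = 0.1050 (false positive rate = 1 - specificity)

Step 1: Find P(+)
P(+) = P(+|D)P(D) + P(+|¬D)P(¬D)
     = 0.9300 × 0.0864 + 0.1050 × 0.9136
     = 0.08035200 + 0.09592800
     = 0.17628000

Step 2: Apply Bayes' theorem for P(D|+)
P(D|+) = P(+|D)P(D) / P(+)
       = 0.08035200 / 0.17628000
       = 0.4558


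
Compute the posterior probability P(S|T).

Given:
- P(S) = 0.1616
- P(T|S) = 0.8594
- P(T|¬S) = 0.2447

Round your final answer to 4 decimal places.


Bayes' theorem: P(S|T) = P(T|S) × P(S) / P(T)

Step 1: Calculate P(T) using law of total probability
P(T) = P(T|S)P(S) + P(T|¬S)P(¬S)
     = 0.8594 × 0.1616 + 0.2447 × 0.8384
     = 0.13887904 + 0.20515648
     = 0.34403552

Step 2: Apply Bayes' theorem
P(S|T) = P(T|S) × P(S) / P(T)
       = 0.13887904 / 0.34403552
       = 0.4037
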